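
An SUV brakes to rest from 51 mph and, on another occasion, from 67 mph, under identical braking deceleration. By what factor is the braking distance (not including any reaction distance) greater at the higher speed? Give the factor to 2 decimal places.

Braking distance d = v²/(2a), so with a fixed, d ∝ v².
Factor = (67/51)² = 1.3137² = 1.7258.

Factor ≈ 1.73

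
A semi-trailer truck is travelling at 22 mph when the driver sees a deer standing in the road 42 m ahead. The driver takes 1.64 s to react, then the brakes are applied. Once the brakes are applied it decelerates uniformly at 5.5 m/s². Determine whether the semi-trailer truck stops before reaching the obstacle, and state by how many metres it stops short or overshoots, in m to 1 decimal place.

22 mph × 0.44704 = 9.8349 m/s.
Reaction distance = 9.8349 × 1.64 = 16.129 m.
Braking distance = v²/(2a) = 96.725 / 11.000 = 8.793 m.
Total stopping distance = 16.129 + 8.793 = 24.922 m, vs 42 m available — it stops with 42 − 24.922 = 17.078 m to spare.

Yes — it stops 17.1 m short of the obstacle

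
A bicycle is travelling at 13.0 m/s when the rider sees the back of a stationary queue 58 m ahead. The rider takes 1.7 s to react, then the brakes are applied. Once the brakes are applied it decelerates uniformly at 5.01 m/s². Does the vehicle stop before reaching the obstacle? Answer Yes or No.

Reaction distance = 13.0000 × 1.7 = 22.100 m.
Braking distance = v²/(2a) = 169.000 / 10.020 = 16.866 m.
Total stopping distance = 22.100 + 16.866 = 38.966 m, vs 58 m available — it stops with 58 − 38.966 = 19.034 m to spare.

Yes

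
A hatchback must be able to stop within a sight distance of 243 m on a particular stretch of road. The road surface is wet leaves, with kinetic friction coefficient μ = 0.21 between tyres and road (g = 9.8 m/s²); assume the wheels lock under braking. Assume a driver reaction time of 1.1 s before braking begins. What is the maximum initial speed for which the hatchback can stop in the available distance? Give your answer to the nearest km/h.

Maximum speed ≈ 106 km/h

a = μg = 0.21 × 9.8 = 2.058 m/s².
Stopping distance: v·t_r + v²/(2a) = 243 with t_r = 1.1 s and a = 2.058 m/s².
So v² + 4.528 v − 1000.19 = 0.
Positive root: v = −a·t_r + √((a·t_r)² + 2a·d) = −2.264 + √(5.126 + 1000.19) = 29.4427 m/s.
29.4427 m/s × 3.6 = 105.994 km/h.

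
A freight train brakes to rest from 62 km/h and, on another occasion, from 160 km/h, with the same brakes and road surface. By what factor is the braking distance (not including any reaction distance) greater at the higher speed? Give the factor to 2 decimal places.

Factor ≈ 6.66

Braking distance d = v²/(2a), so with a fixed, d ∝ v².
Factor = (160/62)² = 2.5806² = 6.6595.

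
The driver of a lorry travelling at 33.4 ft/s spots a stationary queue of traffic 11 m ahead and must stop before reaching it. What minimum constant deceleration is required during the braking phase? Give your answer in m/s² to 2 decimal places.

Required deceleration ≈ 4.71 m/s²

33.4 ft/s × 0.3048 = 10.1803 m/s.
v² = 2a·d ⇒ a = v²/(2d) = 10.1803² / (2 × 11.000) = 103.639 / 22.000 = 4.7109 m/s².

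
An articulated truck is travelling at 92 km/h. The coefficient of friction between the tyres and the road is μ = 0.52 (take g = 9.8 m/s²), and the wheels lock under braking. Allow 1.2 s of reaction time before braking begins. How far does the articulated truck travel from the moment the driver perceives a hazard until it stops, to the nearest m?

92 km/h ÷ 3.6 = 25.5556 m/s.
a = μg = 0.52 × 9.8 = 5.096 m/s².
Reaction distance = v·t_r = 25.5556 × 1.2 = 30.667 m.
Braking distance = v²/(2a) = 25.5556² / (2 × 5.096) = 653.089 / 10.192 = 64.079 m.
Total = 30.667 + 64.079 = 94.746 m.

Total stopping distance ≈ 95 m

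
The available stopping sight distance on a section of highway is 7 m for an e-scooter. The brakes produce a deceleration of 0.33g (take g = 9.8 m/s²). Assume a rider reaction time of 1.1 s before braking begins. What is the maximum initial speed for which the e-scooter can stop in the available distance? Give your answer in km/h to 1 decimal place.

Maximum speed ≈ 14.6 km/h

a = 0.33 × 9.8 = 3.234 m/s².
Stopping distance: v·t_r + v²/(2a) = 7 with t_r = 1.1 s and a = 3.234 m/s².
So v² + 7.115 v − 45.28 = 0.
Positive root: v = −a·t_r + √((a·t_r)² + 2a·d) = −3.557 + √(12.652 + 45.28) = 4.0543 m/s.
4.0543 m/s × 3.6 = 14.595 km/h.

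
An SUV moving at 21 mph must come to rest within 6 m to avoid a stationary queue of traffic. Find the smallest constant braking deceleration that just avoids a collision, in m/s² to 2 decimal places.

Required deceleration ≈ 7.34 m/s²

21 mph × 0.44704 = 9.3878 m/s.
v² = 2a·d ⇒ a = v²/(2d) = 9.3878² / (2 × 6.000) = 88.131 / 12.000 = 7.3442 m/s².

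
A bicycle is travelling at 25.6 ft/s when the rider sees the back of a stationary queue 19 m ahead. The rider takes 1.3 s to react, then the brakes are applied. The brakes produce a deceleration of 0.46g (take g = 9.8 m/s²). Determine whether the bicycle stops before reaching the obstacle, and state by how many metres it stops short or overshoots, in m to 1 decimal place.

Yes — it stops 2.1 m short of the obstacle

25.6 ft/s × 0.3048 = 7.8029 m/s.
a = 0.46 × 9.8 = 4.508 m/s².
Reaction distance = 7.8029 × 1.3 = 10.144 m.
Braking distance = v²/(2a) = 60.885 / 9.016 = 6.753 m.
Total stopping distance = 10.144 + 6.753 = 16.897 m, vs 19 m available — it stops with 19 − 16.897 = 2.103 m to spare.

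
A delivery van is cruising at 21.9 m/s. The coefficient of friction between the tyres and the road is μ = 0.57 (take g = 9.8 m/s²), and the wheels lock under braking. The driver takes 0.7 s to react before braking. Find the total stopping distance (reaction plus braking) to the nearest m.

a = μg = 0.57 × 9.8 = 5.586 m/s².
Reaction distance = v·t_r = 21.9000 × 0.7 = 15.330 m.
Braking distance = v²/(2a) = 21.9000² / (2 × 5.586) = 479.610 / 11.172 = 42.930 m.
Total = 15.330 + 42.930 = 58.260 m.

Total stopping distance ≈ 58 m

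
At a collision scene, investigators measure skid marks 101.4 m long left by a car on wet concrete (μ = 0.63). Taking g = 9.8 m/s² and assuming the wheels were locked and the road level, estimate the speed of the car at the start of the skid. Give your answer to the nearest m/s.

Initial speed ≈ 35 m/s

Deceleration a = μg = 0.63 × 9.8 = 6.174 m/s².
v = √(2a·d) = √(2 × 6.174 × 101.4) = √1252.087 = 35.3848 m/s.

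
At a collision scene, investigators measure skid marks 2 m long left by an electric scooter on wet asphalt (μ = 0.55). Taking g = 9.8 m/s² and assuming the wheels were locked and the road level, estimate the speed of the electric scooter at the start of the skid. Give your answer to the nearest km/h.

Deceleration a = μg = 0.55 × 9.8 = 5.390 m/s².
v = √(2a·d) = √(2 × 5.390 × 2) = √21.560 = 4.6433 m/s.
= 4.6433 × 3.6 = 16.716 km/h.

Initial speed ≈ 17 km/h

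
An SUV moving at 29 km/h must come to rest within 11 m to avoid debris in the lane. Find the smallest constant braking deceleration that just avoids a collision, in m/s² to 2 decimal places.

Required deceleration ≈ 2.95 m/s²

29 km/h ÷ 3.6 = 8.0556 m/s.
v² = 2a·d ⇒ a = v²/(2d) = 8.0556² / (2 × 11.000) = 64.893 / 22.000 = 2.9497 m/s².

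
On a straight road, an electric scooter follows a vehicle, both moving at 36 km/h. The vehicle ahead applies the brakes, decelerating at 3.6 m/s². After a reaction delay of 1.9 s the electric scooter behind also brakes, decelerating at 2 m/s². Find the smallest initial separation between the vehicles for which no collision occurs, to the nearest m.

Minimum gap ≈ 30 m

36 km/h ÷ 3.6 = 10.0000 m/s.
Leader travels v²/(2a_L) = 100.000 / 7.200 = 13.889 m before stopping.
Follower covers v·t_r = 10.0000 × 1.9 = 19.000 m while reacting, then v²/(2a_F) = 100.000 / 4.000 = 25.000 m while braking, for a total of 19.000 + 25.000 = 44.000 m.
Since a_F ≤ a_L and the follower starts braking later, the follower is never slower than the leader, so the closest approach is when both have stopped.
Minimum gap = 44.000 − 13.889 = 30.111 m.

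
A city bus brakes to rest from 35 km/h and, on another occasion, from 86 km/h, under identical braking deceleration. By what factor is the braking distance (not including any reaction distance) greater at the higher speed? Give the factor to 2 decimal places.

Factor ≈ 6.04

Braking distance d = v²/(2a), so with a fixed, d ∝ v².
Factor = (86/35)² = 2.4571² = 6.0373.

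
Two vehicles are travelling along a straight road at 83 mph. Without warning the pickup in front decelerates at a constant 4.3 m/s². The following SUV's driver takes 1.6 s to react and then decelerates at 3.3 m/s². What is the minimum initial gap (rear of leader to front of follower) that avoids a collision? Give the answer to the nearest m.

Minimum gap ≈ 108 m

83 mph × 0.44704 = 37.1043 m/s.
Leader travels v²/(2a_L) = 1376.729 / 8.600 = 160.085 m before stopping.
Follower covers v·t_r = 37.1043 × 1.6 = 59.367 m while reacting, then v²/(2a_F) = 1376.729 / 6.600 = 208.595 m while braking, for a total of 59.367 + 208.595 = 267.962 m.
Since a_F ≤ a_L and the follower starts braking later, the follower is never slower than the leader, so the closest approach is when both have stopped.
Minimum gap = 267.962 − 160.085 = 107.877 m.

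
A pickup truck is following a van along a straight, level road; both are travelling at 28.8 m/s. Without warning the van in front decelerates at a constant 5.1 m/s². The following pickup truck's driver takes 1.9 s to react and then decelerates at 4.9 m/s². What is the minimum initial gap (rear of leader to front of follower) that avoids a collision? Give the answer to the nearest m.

Leader travels v²/(2a_L) = 829.440 / 10.200 = 81.318 m before stopping.
Follower covers v·t_r = 28.8000 × 1.9 = 54.720 m while reacting, then v²/(2a_F) = 829.440 / 9.800 = 84.637 m while braking, for a total of 54.720 + 84.637 = 139.357 m.
Since a_F ≤ a_L and the follower starts braking later, the follower is never slower than the leader, so the closest approach is when both have stopped.
Minimum gap = 139.357 − 81.318 = 58.039 m.

Minimum gap ≈ 58 m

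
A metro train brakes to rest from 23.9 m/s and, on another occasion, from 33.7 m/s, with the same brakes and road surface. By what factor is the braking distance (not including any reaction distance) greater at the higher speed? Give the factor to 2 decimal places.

Factor ≈ 1.99

Braking distance d = v²/(2a), so with a fixed, d ∝ v².
Factor = (33.7/23.9)² = 1.4100² = 1.9881.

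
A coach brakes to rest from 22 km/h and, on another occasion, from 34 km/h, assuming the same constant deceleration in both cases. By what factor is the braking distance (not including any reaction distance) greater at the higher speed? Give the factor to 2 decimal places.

Braking distance d = v²/(2a), so with a fixed, d ∝ v².
Factor = (34/22)² = 1.5455² = 2.3886.

Factor ≈ 2.39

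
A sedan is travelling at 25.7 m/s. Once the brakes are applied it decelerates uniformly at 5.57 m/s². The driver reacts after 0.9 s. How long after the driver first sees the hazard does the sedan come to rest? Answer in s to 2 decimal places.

Total time ≈ 5.51 s

Braking time = v/a = 25.7000 / 5.570 = 4.614 s.
Total = 0.9 + 4.614 = 5.514 s.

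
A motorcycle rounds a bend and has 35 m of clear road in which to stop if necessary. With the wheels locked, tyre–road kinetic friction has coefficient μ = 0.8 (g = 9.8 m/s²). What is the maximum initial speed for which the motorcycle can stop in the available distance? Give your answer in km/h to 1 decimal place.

a = μg = 0.8 × 9.8 = 7.840 m/s².
v²/(2a) = d ⇒ v = √(2 × 7.840 × 35) = √548.80 = 23.4265 m/s.
23.4265 m/s × 3.6 = 84.335 km/h.

Maximum speed ≈ 84.3 km/h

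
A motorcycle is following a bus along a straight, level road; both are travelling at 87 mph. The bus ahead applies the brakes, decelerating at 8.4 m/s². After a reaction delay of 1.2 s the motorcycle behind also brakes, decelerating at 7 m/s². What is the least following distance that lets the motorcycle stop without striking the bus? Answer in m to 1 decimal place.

87 mph × 0.44704 = 38.8925 m/s.
Leader travels v²/(2a_L) = 1512.627 / 16.800 = 90.037 m before stopping.
Follower covers v·t_r = 38.8925 × 1.2 = 46.671 m while reacting, then v²/(2a_F) = 1512.627 / 14.000 = 108.045 m while braking, for a total of 46.671 + 108.045 = 154.716 m.
Since a_F ≤ a_L and the follower starts braking later, the follower is never slower than the leader, so the closest approach is when both have stopped.
Minimum gap = 154.716 − 90.037 = 64.679 m.

Minimum gap ≈ 64.7 m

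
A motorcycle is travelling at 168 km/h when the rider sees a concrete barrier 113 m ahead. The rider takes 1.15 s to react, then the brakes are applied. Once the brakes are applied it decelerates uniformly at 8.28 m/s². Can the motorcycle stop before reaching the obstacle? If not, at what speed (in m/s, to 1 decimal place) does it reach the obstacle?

No — it strikes the obstacle at 34.6 m/s

168 km/h ÷ 3.6 = 46.6667 m/s.
Reaction distance = 46.6667 × 1.15 = 53.667 m.
Braking distance needed to stop: v²/(2a) = 2177.781 / 16.560 = 131.509 m, so total needed = 53.667 + 131.509 = 185.176 m > 113 m — it cannot stop.
Distance remaining when braking begins: 113 − 53.667 = 59.333 m.
v² = v₀² − 2a·d = 2177.781 − 2 × 8.280 × 59.333 = 1195.227 m²/s².
v = √1195.227 = 34.572 m/s.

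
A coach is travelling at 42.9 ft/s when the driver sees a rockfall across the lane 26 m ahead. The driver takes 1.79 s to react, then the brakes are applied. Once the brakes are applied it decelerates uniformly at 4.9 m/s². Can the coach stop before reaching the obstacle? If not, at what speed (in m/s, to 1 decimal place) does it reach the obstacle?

No — it strikes the obstacle at 12.1 m/s

42.9 ft/s × 0.3048 = 13.0759 m/s.
Reaction distance = 13.0759 × 1.79 = 23.406 m.
Braking distance needed to stop: v²/(2a) = 170.979 / 9.800 = 17.447 m, so total needed = 23.406 + 17.447 = 40.853 m > 26 m — it cannot stop.
Distance remaining when braking begins: 26 − 23.406 = 2.594 m.
v² = v₀² − 2a·d = 170.979 − 2 × 4.900 × 2.594 = 145.558 m²/s².
v = √145.558 = 12.065 m/s.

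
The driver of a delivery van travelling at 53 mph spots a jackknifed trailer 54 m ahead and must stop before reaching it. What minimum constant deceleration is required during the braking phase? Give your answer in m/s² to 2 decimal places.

Required deceleration ≈ 5.20 m/s²

53 mph × 0.44704 = 23.6931 m/s.
v² = 2a·d ⇒ a = v²/(2d) = 23.6931² / (2 × 54.000) = 561.363 / 108.000 = 5.1978 m/s².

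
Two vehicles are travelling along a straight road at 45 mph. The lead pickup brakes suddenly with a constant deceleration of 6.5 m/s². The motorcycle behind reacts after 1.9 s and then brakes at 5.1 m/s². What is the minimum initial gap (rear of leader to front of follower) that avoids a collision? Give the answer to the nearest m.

Minimum gap ≈ 47 m

45 mph × 0.44704 = 20.1168 m/s.
Leader travels v²/(2a_L) = 404.686 / 13.000 = 31.130 m before stopping.
Follower covers v·t_r = 20.1168 × 1.9 = 38.222 m while reacting, then v²/(2a_F) = 404.686 / 10.200 = 39.675 m while braking, for a total of 38.222 + 39.675 = 77.897 m.
Since a_F ≤ a_L and the follower starts braking later, the follower is never slower than the leader, so the closest approach is when both have stopped.
Minimum gap = 77.897 − 31.130 = 46.767 m.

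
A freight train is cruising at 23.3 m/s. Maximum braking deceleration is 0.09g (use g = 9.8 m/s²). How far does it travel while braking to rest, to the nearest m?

Braking distance ≈ 308 m

a = 0.09 × 9.8 = 0.882 m/s².
Braking distance = v²/(2a) = 23.3000² / (2 × 0.882) = 542.890 / 1.764 = 307.761 m.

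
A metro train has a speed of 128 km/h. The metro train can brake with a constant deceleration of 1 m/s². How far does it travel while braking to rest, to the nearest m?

128 km/h ÷ 3.6 = 35.5556 m/s.
Braking distance = v²/(2a) = 35.5556² / (2 × 1.000) = 1264.201 / 2.000 = 632.101 m.

Braking distance ≈ 632 m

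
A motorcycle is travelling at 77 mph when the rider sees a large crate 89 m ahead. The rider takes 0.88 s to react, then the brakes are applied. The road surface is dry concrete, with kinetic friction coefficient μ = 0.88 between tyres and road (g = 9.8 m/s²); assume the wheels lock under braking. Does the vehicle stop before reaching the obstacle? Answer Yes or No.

77 mph × 0.44704 = 34.4221 m/s.
a = μg = 0.88 × 9.8 = 8.624 m/s².
Reaction distance = 34.4221 × 0.88 = 30.291 m.
Braking distance = v²/(2a) = 1184.881 / 17.248 = 68.697 m.
Total stopping distance = 30.291 + 68.697 = 98.988 m, vs 89 m available — it cannot stop in time and overshoots by 98.988 − 89 = 9.988 m.

No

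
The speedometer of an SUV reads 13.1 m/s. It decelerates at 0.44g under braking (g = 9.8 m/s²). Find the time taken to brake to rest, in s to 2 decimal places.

Braking time ≈ 3.04 s

a = 0.44 × 9.8 = 4.312 m/s².
Braking time = v/a = 13.1000 / 4.312 = 3.038 s.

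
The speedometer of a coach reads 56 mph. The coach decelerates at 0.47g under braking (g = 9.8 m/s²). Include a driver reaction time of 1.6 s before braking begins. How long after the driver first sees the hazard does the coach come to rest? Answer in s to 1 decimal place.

56 mph × 0.44704 = 25.0342 m/s.
a = 0.47 × 9.8 = 4.606 m/s².
Braking time = v/a = 25.0342 / 4.606 = 5.435 s.
Total = 1.6 + 5.435 = 7.035 s.

Total time ≈ 7.0 s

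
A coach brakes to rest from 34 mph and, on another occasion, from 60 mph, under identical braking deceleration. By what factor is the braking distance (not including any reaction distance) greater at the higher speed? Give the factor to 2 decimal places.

Factor ≈ 3.11

Braking distance d = v²/(2a), so with a fixed, d ∝ v².
Factor = (60/34)² = 1.7647² = 3.1142.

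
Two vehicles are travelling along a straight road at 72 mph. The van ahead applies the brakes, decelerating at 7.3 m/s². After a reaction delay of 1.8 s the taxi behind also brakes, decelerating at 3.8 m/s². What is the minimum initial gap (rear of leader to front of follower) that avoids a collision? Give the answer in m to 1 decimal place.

Minimum gap ≈ 123.3 m

72 mph × 0.44704 = 32.1869 m/s.
Leader travels v²/(2a_L) = 1035.997 / 14.600 = 70.959 m before stopping.
Follower covers v·t_r = 32.1869 × 1.8 = 57.936 m while reacting, then v²/(2a_F) = 1035.997 / 7.600 = 136.315 m while braking, for a total of 57.936 + 136.315 = 194.251 m.
Since a_F ≤ a_L and the follower starts braking later, the follower is never slower than the leader, so the closest approach is when both have stopped.
Minimum gap = 194.251 − 70.959 = 123.292 m.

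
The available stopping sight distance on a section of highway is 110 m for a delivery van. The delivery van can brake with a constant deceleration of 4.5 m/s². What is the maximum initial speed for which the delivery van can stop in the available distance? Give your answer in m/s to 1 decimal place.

v²/(2a) = d ⇒ v = √(2 × 4.500 × 110) = √990.00 = 31.4643 m/s.

Maximum speed ≈ 31.5 m/s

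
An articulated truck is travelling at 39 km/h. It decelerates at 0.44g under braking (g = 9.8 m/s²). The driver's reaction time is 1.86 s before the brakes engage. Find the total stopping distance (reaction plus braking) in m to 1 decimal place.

Total stopping distance ≈ 33.8 m

39 km/h ÷ 3.6 = 10.8333 m/s.
a = 0.44 × 9.8 = 4.312 m/s².
Reaction distance = v·t_r = 10.8333 × 1.86 = 20.150 m.
Braking distance = v²/(2a) = 10.8333² / (2 × 4.312) = 117.360 / 8.624 = 13.609 m.
Total = 20.150 + 13.609 = 33.759 m.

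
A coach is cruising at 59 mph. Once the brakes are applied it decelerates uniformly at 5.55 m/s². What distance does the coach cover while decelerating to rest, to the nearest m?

59 mph × 0.44704 = 26.3754 m/s.
Braking distance = v²/(2a) = 26.3754² / (2 × 5.550) = 695.662 / 11.100 = 62.672 m.

Braking distance ≈ 63 m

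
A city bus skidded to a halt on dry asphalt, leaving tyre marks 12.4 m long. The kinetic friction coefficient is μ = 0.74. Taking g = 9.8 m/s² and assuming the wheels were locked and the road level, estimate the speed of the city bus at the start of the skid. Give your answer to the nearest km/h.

Deceleration a = μg = 0.74 × 9.8 = 7.252 m/s².
v = √(2a·d) = √(2 × 7.252 × 12.4) = √179.850 = 13.4108 m/s.
= 13.4108 × 3.6 = 48.279 km/h.

Initial speed ≈ 48 km/h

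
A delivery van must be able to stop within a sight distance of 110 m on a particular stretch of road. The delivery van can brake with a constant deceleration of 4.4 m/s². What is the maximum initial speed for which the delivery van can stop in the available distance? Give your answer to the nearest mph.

Maximum speed ≈ 70 mph

v²/(2a) = d ⇒ v = √(2 × 4.400 × 110) = √968.00 = 31.1127 m/s.
31.1127 m/s ÷ 0.44704 = 69.597 mph.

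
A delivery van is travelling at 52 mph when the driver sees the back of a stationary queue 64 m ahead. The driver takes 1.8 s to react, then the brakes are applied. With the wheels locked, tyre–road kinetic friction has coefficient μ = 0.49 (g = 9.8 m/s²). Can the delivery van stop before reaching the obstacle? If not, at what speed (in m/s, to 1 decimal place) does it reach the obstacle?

52 mph × 0.44704 = 23.2461 m/s.
a = μg = 0.49 × 9.8 = 4.802 m/s².
Reaction distance = 23.2461 × 1.8 = 41.843 m.
Braking distance needed to stop: v²/(2a) = 540.381 / 9.604 = 56.266 m, so total needed = 41.843 + 56.266 = 98.109 m > 64 m — it cannot stop.
Distance remaining when braking begins: 64 − 41.843 = 22.157 m.
v² = v₀² − 2a·d = 540.381 − 2 × 4.802 × 22.157 = 327.585 m²/s².
v = √327.585 = 18.099 m/s.

No — it strikes the obstacle at 18.1 m/s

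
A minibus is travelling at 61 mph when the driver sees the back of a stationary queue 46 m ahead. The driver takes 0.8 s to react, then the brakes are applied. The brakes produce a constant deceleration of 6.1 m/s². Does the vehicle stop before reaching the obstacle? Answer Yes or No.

61 mph × 0.44704 = 27.2694 m/s.
Reaction distance = 27.2694 × 0.8 = 21.816 m.
Braking distance = v²/(2a) = 743.620 / 12.200 = 60.952 m.
Total stopping distance = 21.816 + 60.952 = 82.768 m, vs 46 m available — it cannot stop in time and overshoots by 82.768 − 46 = 36.768 m.

No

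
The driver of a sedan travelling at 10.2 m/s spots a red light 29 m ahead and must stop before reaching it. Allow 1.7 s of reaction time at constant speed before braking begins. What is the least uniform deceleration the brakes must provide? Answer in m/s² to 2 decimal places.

Distance covered during reaction = 10.2000 × 1.7 = 17.340 m.
Distance available for braking: 29 − 17.340 = 11.660 m.
v² = 2a·d ⇒ a = v²/(2d) = 10.2000² / (2 × 11.660) = 104.040 / 23.320 = 4.4614 m/s².

Required deceleration ≈ 4.46 m/s²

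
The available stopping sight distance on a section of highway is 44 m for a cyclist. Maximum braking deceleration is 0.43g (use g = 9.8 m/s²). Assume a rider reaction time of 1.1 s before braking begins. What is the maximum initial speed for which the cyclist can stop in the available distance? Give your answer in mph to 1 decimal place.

Maximum speed ≈ 33.9 mph

a = 0.43 × 9.8 = 4.214 m/s².
Stopping distance: v·t_r + v²/(2a) = 44 with t_r = 1.1 s and a = 4.214 m/s².
So v² + 9.271 v − 370.83 = 0.
Positive root: v = −a·t_r + √((a·t_r)² + 2a·d) = −4.635 + √(21.483 + 370.83) = 15.1719 m/s.
15.1719 m/s ÷ 0.44704 = 33.939 mph.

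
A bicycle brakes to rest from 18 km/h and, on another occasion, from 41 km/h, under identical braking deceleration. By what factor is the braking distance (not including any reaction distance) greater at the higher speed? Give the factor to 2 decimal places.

Factor ≈ 5.19

Braking distance d = v²/(2a), so with a fixed, d ∝ v².
Factor = (41/18)² = 2.2778² = 5.1884.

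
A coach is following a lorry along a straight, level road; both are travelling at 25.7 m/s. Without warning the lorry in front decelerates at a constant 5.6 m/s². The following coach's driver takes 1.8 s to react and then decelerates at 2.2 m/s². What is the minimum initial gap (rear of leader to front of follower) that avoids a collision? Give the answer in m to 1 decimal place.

Leader travels v²/(2a_L) = 660.490 / 11.200 = 58.972 m before stopping.
Follower covers v·t_r = 25.7000 × 1.8 = 46.260 m while reacting, then v²/(2a_F) = 660.490 / 4.400 = 150.111 m while braking, for a total of 46.260 + 150.111 = 196.371 m.
Since a_F ≤ a_L and the follower starts braking later, the follower is never slower than the leader, so the closest approach is when both have stopped.
Minimum gap = 196.371 − 58.972 = 137.399 m.

Minimum gap ≈ 137.4 m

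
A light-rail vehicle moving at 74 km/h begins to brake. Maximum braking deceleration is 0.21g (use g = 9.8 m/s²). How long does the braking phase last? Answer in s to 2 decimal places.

74 km/h ÷ 3.6 = 20.5556 m/s.
a = 0.21 × 9.8 = 2.058 m/s².
Braking time = v/a = 20.5556 / 2.058 = 9.988 s.

Braking time ≈ 9.99 s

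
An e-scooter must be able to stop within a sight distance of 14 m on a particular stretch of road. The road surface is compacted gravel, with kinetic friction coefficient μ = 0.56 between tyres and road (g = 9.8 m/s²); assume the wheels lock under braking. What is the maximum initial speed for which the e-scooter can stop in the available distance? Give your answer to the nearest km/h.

Maximum speed ≈ 45 km/h

a = μg = 0.56 × 9.8 = 5.488 m/s².
v²/(2a) = d ⇒ v = √(2 × 5.488 × 14) = √153.66 = 12.3960 m/s.
12.3960 m/s × 3.6 = 44.626 km/h.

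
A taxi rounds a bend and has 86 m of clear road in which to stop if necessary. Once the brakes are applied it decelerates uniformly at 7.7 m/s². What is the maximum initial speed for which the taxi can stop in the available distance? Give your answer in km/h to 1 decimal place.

Maximum speed ≈ 131.0 km/h

v²/(2a) = d ⇒ v = √(2 × 7.700 × 86) = √1324.40 = 36.3923 m/s.
36.3923 m/s × 3.6 = 131.012 km/h.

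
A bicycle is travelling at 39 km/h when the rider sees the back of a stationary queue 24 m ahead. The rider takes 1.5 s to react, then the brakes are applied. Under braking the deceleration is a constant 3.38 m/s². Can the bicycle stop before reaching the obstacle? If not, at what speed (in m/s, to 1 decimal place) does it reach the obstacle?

No — it strikes the obstacle at 8.1 m/s

39 km/h ÷ 3.6 = 10.8333 m/s.
Reaction distance = 10.8333 × 1.5 = 16.250 m.
Braking distance needed to stop: v²/(2a) = 117.360 / 6.760 = 17.361 m, so total needed = 16.250 + 17.361 = 33.611 m > 24 m — it cannot stop.
Distance remaining when braking begins: 24 − 16.250 = 7.750 m.
v² = v₀² − 2a·d = 117.360 − 2 × 3.380 × 7.750 = 64.970 m²/s².
v = √64.970 = 8.060 m/s.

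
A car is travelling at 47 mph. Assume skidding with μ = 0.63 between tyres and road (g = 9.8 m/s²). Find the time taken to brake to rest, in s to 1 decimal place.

47 mph × 0.44704 = 21.0109 m/s.
a = μg = 0.63 × 9.8 = 6.174 m/s².
Braking time = v/a = 21.0109 / 6.174 = 3.403 s.

Braking time ≈ 3.4 s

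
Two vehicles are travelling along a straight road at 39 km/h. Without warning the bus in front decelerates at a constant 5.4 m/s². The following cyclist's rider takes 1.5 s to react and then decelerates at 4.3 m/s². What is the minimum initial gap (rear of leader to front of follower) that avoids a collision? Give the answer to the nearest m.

39 km/h ÷ 3.6 = 10.8333 m/s.
Leader travels v²/(2a_L) = 117.360 / 10.800 = 10.867 m before stopping.
Follower covers v·t_r = 10.8333 × 1.5 = 16.250 m while reacting, then v²/(2a_F) = 117.360 / 8.600 = 13.647 m while braking, for a total of 16.250 + 13.647 = 29.897 m.
Since a_F ≤ a_L and the follower starts braking later, the follower is never slower than the leader, so the closest approach is when both have stopped.
Minimum gap = 29.897 − 10.867 = 19.030 m.

Minimum gap ≈ 19 m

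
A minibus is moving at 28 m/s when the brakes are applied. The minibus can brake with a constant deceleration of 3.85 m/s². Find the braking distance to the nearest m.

Braking distance ≈ 102 m

Braking distance = v²/(2a) = 28.0000² / (2 × 3.850) = 784.000 / 7.700 = 101.818 m.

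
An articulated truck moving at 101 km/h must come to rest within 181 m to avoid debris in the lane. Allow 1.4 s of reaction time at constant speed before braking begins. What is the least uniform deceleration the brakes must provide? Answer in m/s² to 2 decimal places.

Required deceleration ≈ 2.78 m/s²

101 km/h ÷ 3.6 = 28.0556 m/s.
Distance covered during reaction = 28.0556 × 1.4 = 39.278 m.
Distance available for braking: 181 − 39.278 = 141.722 m.
v² = 2a·d ⇒ a = v²/(2d) = 28.0556² / (2 × 141.722) = 787.117 / 283.444 = 2.7770 m/s².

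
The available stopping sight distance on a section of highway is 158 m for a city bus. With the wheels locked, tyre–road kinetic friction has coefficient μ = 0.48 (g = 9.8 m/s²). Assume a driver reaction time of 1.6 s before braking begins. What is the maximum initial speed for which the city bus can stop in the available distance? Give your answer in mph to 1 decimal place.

a = μg = 0.48 × 9.8 = 4.704 m/s².
Stopping distance: v·t_r + v²/(2a) = 158 with t_r = 1.6 s and a = 4.704 m/s².
So v² + 15.053 v − 1486.46 = 0.
Positive root: v = −a·t_r + √((a·t_r)² + 2a·d) = −7.526 + √(56.641 + 1486.46) = 31.7563 m/s.
31.7563 m/s ÷ 0.44704 = 71.037 mph.

Maximum speed ≈ 71.0 mph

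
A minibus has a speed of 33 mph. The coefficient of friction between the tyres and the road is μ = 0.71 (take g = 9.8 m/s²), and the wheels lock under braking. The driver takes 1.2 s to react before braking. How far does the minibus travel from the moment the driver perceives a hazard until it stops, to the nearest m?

Total stopping distance ≈ 33 m

33 mph × 0.44704 = 14.7523 m/s.
a = μg = 0.71 × 9.8 = 6.958 m/s².
Reaction distance = v·t_r = 14.7523 × 1.2 = 17.703 m.
Braking distance = v²/(2a) = 14.7523² / (2 × 6.958) = 217.630 / 13.916 = 15.639 m.
Total = 17.703 + 15.639 = 33.342 m.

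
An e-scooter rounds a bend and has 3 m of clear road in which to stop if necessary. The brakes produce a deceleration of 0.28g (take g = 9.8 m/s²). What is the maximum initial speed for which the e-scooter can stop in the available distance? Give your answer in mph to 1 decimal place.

a = 0.28 × 9.8 = 2.744 m/s².
v²/(2a) = d ⇒ v = √(2 × 2.744 × 3) = √16.46 = 4.0571 m/s.
4.0571 m/s ÷ 0.44704 = 9.075 mph.

Maximum speed ≈ 9.1 mph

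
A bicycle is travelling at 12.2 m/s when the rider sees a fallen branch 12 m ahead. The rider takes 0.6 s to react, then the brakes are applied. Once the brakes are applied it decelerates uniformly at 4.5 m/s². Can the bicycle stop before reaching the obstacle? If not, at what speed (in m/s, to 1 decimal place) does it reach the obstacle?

Reaction distance = 12.2000 × 0.6 = 7.320 m.
Braking distance needed to stop: v²/(2a) = 148.840 / 9.000 = 16.538 m, so total needed = 7.320 + 16.538 = 23.858 m > 12 m — it cannot stop.
Distance remaining when braking begins: 12 − 7.320 = 4.680 m.
v² = v₀² − 2a·d = 148.840 − 2 × 4.500 × 4.680 = 106.720 m²/s².
v = √106.720 = 10.331 m/s.

No — it strikes the obstacle at 10.3 m/s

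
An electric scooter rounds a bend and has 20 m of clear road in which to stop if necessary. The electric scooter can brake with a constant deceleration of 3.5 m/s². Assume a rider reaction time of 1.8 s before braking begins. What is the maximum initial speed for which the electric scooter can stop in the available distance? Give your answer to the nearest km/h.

Maximum speed ≈ 26 km/h

Stopping distance: v·t_r + v²/(2a) = 20 with t_r = 1.8 s and a = 3.500 m/s².
So v² + 12.600 v − 140.00 = 0.
Positive root: v = −a·t_r + √((a·t_r)² + 2a·d) = −6.300 + √(39.690 + 140.00) = 7.1048 m/s.
7.1048 m/s × 3.6 = 25.577 km/h.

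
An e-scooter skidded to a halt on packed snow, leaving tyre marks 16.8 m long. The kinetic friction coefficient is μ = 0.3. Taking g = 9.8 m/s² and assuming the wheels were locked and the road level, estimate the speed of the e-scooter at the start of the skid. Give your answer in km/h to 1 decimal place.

Deceleration a = μg = 0.3 × 9.8 = 2.940 m/s².
v = √(2a·d) = √(2 × 2.940 × 16.8) = √98.784 = 9.9390 m/s.
= 9.9390 × 3.6 = 35.780 km/h.

Initial speed ≈ 35.8 km/h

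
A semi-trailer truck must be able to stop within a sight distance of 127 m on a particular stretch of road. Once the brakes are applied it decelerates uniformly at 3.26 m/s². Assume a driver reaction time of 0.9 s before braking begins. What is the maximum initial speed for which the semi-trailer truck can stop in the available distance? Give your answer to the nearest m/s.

Stopping distance: v·t_r + v²/(2a) = 127 with t_r = 0.9 s and a = 3.260 m/s².
So v² + 5.868 v − 828.04 = 0.
Positive root: v = −a·t_r + √((a·t_r)² + 2a·d) = −2.934 + √(8.608 + 828.04) = 25.9909 m/s.

Maximum speed ≈ 26 m/s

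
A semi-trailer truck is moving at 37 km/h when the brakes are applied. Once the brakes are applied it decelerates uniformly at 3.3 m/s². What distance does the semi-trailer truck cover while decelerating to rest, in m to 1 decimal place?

37 km/h ÷ 3.6 = 10.2778 m/s.
Braking distance = v²/(2a) = 10.2778² / (2 × 3.300) = 105.633 / 6.600 = 16.005 m.

Braking distance ≈ 16.0 m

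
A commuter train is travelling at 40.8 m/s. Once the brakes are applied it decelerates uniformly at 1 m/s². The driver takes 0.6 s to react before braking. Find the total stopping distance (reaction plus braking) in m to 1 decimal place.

Total stopping distance ≈ 856.8 m

Reaction distance = v·t_r = 40.8000 × 0.6 = 24.480 m.
Braking distance = v²/(2a) = 40.8000² / (2 × 1.000) = 1664.640 / 2.000 = 832.320 m.
Total = 24.480 + 832.320 = 856.800 m.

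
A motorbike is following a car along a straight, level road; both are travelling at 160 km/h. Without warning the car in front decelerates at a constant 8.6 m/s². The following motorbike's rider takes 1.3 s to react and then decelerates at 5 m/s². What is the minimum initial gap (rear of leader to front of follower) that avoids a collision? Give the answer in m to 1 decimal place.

Minimum gap ≈ 140.5 m

160 km/h ÷ 3.6 = 44.4444 m/s.
Leader travels v²/(2a_L) = 1975.305 / 17.200 = 114.843 m before stopping.
Follower covers v·t_r = 44.4444 × 1.3 = 57.778 m while reacting, then v²/(2a_F) = 1975.305 / 10.000 = 197.531 m while braking, for a total of 57.778 + 197.531 = 255.309 m.
Since a_F ≤ a_L and the follower starts braking later, the follower is never slower than the leader, so the closest approach is when both have stopped.
Minimum gap = 255.309 − 114.843 = 140.466 m.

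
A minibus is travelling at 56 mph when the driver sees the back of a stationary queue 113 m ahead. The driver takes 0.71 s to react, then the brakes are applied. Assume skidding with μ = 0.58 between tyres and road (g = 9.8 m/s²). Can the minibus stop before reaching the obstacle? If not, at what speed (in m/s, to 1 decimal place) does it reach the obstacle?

56 mph × 0.44704 = 25.0342 m/s.
a = μg = 0.58 × 9.8 = 5.684 m/s².
Reaction distance = 25.0342 × 0.71 = 17.774 m.
Braking distance = v²/(2a) = 626.711 / 11.368 = 55.129 m.
Total stopping distance = 17.774 + 55.129 = 72.903 m, vs 113 m available — it stops with 113 − 72.903 = 40.097 m to spare.

Yes — it stops about 40.1 m short of the obstacle, so it never reaches it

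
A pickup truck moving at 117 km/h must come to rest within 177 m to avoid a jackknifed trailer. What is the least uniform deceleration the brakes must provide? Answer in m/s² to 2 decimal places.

117 km/h ÷ 3.6 = 32.5000 m/s.
v² = 2a·d ⇒ a = v²/(2d) = 32.5000² / (2 × 177.000) = 1056.250 / 354.000 = 2.9838 m/s².

Required deceleration ≈ 2.98 m/s²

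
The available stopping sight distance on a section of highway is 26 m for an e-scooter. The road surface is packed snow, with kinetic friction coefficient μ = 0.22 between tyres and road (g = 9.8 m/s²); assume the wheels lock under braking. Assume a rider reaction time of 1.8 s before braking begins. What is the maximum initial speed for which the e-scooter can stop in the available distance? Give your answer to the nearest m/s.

a = μg = 0.22 × 9.8 = 2.156 m/s².
Stopping distance: v·t_r + v²/(2a) = 26 with t_r = 1.8 s and a = 2.156 m/s².
So v² + 7.762 v − 112.11 = 0.
Positive root: v = −a·t_r + √((a·t_r)² + 2a·d) = −3.881 + √(15.062 + 112.11) = 7.3961 m/s.

Maximum speed ≈ 7 m/s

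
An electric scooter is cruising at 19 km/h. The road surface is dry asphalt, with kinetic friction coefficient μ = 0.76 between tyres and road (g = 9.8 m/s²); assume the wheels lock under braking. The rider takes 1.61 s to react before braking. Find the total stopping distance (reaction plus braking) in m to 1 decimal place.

Total stopping distance ≈ 10.4 m

19 km/h ÷ 3.6 = 5.2778 m/s.
a = μg = 0.76 × 9.8 = 7.448 m/s².
Reaction distance = v·t_r = 5.2778 × 1.61 = 8.497 m.
Braking distance = v²/(2a) = 5.2778² / (2 × 7.448) = 27.855 / 14.896 = 1.870 m.
Total = 8.497 + 1.870 = 10.367 m.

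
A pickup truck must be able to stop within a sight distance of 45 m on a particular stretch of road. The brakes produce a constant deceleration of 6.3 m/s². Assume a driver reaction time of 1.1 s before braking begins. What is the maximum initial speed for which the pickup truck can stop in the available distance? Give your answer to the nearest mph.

Maximum speed ≈ 40 mph

Stopping distance: v·t_r + v²/(2a) = 45 with t_r = 1.1 s and a = 6.300 m/s².
So v² + 13.860 v − 567.00 = 0.
Positive root: v = −a·t_r + √((a·t_r)² + 2a·d) = −6.930 + √(48.025 + 567.00) = 17.8697 m/s.
17.8697 m/s ÷ 0.44704 = 39.973 mph.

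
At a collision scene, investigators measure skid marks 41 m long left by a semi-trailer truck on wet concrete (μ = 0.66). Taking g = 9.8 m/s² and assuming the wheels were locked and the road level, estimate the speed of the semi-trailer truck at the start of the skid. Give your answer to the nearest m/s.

Deceleration a = μg = 0.66 × 9.8 = 6.468 m/s².
v = √(2a·d) = √(2 × 6.468 × 41) = √530.376 = 23.0299 m/s.

Initial speed ≈ 23 m/s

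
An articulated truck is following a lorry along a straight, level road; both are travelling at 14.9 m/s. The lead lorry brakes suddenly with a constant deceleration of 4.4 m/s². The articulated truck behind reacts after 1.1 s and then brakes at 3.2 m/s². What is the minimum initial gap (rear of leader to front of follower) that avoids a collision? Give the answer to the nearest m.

Leader travels v²/(2a_L) = 222.010 / 8.800 = 25.228 m before stopping.
Follower covers v·t_r = 14.9000 × 1.1 = 16.390 m while reacting, then v²/(2a_F) = 222.010 / 6.400 = 34.689 m while braking, for a total of 16.390 + 34.689 = 51.079 m.
Since a_F ≤ a_L and the follower starts braking later, the follower is never slower than the leader, so the closest approach is when both have stopped.
Minimum gap = 51.079 − 25.228 = 25.851 m.

Minimum gap ≈ 26 m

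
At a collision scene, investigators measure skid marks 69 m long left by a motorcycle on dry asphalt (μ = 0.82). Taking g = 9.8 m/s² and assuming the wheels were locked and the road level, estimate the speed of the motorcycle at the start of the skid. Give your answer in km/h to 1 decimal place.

Deceleration a = μg = 0.82 × 9.8 = 8.036 m/s².
v = √(2a·d) = √(2 × 8.036 × 69) = √1108.968 = 33.3012 m/s.
= 33.3012 × 3.6 = 119.884 km/h.

Initial speed ≈ 119.9 km/h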